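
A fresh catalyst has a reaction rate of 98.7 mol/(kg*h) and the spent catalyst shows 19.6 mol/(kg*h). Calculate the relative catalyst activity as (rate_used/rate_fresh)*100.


Activity (%) = (rate_used / rate_fresh) * 100
rate_used = 19.6, rate_fresh = 98.7
= (19.6 / 98.7) * 100
= 0.1986 * 100 = 19.86

19.86 %


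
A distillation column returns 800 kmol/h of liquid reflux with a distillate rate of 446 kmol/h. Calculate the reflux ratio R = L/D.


Reflux ratio definition: R = L / D (liquid returned / distillate withdrawn)
L = 800 kmol/h, D = 446 kmol/h
R = 800 / 446 = 1.794

1.794


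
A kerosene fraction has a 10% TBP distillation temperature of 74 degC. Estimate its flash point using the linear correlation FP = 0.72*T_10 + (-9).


FP = 0.72 * 74 + (-9) = 44.28

44.28 degC


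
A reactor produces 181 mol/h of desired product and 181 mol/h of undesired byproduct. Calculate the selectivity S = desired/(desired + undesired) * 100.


Selectivity = desired / (desired + undesired) * 100
Total products = 181 + 181 = 362 mol/h
S = 181 / 362 * 100
= 0.5000 * 100
= 50.00 %

50.00 %


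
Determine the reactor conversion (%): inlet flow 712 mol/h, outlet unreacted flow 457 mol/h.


X = (F_in - F_out) / F_in * 100
Moles reacted = 712 - 457 = 255
X = 255 / 712 * 100
= 0.3581 * 100
= 35.81 %

35.81 %


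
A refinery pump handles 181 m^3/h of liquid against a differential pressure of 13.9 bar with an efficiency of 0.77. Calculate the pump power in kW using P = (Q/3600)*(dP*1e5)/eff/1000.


Q = 181 / 3600 = 0.0502778 m^3/s
P = 0.0502778 * (13.9 * 1e5) / 0.77 / 1000 = 90.76

90.76 kW


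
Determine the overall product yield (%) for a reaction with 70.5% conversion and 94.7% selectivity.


Overall yield = conversion (%) * selectivity (%) / 100
Conversion = 70.5%, Selectivity = 94.7%
Y = 70.5 * 94.7 / 100
= 66.7635 %

66.7635 %


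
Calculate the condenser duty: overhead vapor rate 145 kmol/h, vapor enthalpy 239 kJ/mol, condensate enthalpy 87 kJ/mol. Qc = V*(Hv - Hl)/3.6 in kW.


Qc = 145 * (239 - 87) / 3.6 = 145 * 152 / 3.6 = 6122

6122 kW


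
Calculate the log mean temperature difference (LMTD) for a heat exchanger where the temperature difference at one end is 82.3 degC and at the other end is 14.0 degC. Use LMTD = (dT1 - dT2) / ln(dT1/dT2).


LMTD = (dT1 - dT2) / ln(dT1/dT2)
= (82.3 - 14.0) / ln(82.3 / 14.0) = 68.3 / 1.77131 = 38.56

38.56 degC


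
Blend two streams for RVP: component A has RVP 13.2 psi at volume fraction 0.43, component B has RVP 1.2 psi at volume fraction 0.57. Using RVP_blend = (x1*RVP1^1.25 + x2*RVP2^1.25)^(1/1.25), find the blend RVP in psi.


Chevron index: RVP_blend = (sum xi*RVPi^1.25)^(1/1.25)
RVP^1.25 terms: 0.43 * 13.2^1.25 + 0.57 * 1.2^1.25 = 11.5349
RVP_blend = 11.5349^(1/1.25) = 7.073

7.073 psi


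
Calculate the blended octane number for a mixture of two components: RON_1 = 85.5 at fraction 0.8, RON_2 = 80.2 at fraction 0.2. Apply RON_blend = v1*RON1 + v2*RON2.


Linear blending: RON_blend = sum(vi * RONi)
Contribution 1: 0.8 * 85.5 = 68.4
Contribution 2: 0.2 * 80.2 = 16.04
RON_blend = 68.4 + 16.04 = 84.44

84.44


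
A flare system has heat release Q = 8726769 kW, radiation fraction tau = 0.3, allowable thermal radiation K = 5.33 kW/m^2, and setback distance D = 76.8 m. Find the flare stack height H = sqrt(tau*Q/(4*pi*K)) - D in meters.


tau*Q/(4*pi*K) = 0.3 * 8726769 / (4 * pi * 5.33) = 39087.5
sqrt(39087.5) = 197.706
H = 197.706 - 76.8 = 120.9

120.9 m


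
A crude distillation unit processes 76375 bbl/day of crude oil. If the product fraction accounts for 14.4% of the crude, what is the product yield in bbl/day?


Crude throughput = 76375 bbl/day
Fraction yield = 14.4%
yield = throughput * fraction / 100
yield = 76375 * 14.4 / 100 = 10998

10998 bbl/day


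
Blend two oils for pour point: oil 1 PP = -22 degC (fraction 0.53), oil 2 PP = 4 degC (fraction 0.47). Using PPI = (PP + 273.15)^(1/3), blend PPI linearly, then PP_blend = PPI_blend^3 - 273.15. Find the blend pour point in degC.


PPI_1 = (-22 + 273.15)^(1/3) = 6.30925
PPI_2 = (4 + 273.15)^(1/3) = 6.51986
PPI_blend = 0.53 * 6.30925 + 0.47 * 6.51986 = 6.408237
PP_blend = 6.408237^3 - 273.15 = 263.1575 - 273.15 = -9.99

-9.99 degC


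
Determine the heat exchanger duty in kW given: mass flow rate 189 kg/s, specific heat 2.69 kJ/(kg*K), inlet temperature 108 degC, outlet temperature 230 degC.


Q = m_dot * cp * delta_T
delta_T = 230 - 108 = 122 K
Q = 189 * 2.69 * 122
= 508.41 * 122
= 62026.02 kW

62026.02 kW


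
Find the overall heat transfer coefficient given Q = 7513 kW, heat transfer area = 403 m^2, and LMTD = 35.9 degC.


From Q = U*A*LMTD, U = Q / (A * LMTD)
U = 7513 / (403 * 35.9) = 7513 / 14467.7 = 0.5193

0.5193 kW/(m^2*K)


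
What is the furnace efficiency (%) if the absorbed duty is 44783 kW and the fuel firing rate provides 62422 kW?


Furnace efficiency = Q_absorbed / Q_fuel * 100
= 44783 / 62422 * 100 = 71.74

71.74 %


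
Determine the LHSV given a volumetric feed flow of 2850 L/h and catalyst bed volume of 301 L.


LHSV = volumetric feed rate / catalyst volume
= 2850 L/h / 301 L
= 9.468 h^-1

9.468 h^-1


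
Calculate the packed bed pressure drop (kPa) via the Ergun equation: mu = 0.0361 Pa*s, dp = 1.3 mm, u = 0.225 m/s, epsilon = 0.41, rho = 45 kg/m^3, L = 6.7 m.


dp = 1.3 mm = 0.0013 m
Viscous term = 150*0.0361*0.225*(1-0.41)^2 / (0.0013^2*0.41^3) = 3641220
Inertial term = 1.75*45*0.225^2*(1-0.41) / (0.0013*0.41^3) = 26252.6
dP/L = 3641220 + 26252.6 = 3667470 Pa/m
dP = 3667470 * 6.7 / 1000 = 24570 kPa

24570 kPa


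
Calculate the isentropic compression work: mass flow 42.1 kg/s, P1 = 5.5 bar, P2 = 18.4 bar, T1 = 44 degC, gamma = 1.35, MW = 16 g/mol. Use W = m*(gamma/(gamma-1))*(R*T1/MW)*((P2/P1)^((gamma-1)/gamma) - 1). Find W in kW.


Isentropic work: W = m*(gamma/(gamma-1))*(R*T1/MW)*((P2/P1)^((gamma-1)/gamma) - 1)
T1 = 44 + 273.15 = 317.15 K
Pressure ratio = 18.4 / 5.5 = 3.34545
Exponent = (1.35 - 1)/1.35 = 0.259259
(P2/P1)^exp - 1 = 3.34545^0.259259 - 1 = 0.367633
W = 42.1 * 1.35 / 0.35 * 8.314 * 317.15 / 16 * 0.367633 = 9838

9838 kW


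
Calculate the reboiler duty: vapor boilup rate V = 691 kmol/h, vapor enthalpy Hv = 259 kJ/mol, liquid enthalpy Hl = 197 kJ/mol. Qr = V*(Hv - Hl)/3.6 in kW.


Qr = 691 * (259 - 197) / 3.6 = 691 * 62 / 3.6 = 11900

11900 kW


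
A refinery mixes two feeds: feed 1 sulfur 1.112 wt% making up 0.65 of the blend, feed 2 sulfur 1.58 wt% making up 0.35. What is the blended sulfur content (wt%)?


Linear sulfur blending: S_blend = x1*S1 + x2*S2
Contribution 1: 0.65 * 1.112 = 0.7228 wt%
Contribution 2: 0.35 * 1.58 = 0.553 wt%
S_blend = 0.7228 + 0.553 = 1.2758

1.2758 wt%


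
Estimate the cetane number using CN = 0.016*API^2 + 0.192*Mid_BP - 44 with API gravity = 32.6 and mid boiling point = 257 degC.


CN = 0.016 * 32.6^2 + 0.192 * 257 - 44
CN = 17.00416 + 49.344 - 44 = 22.34816

22.34816


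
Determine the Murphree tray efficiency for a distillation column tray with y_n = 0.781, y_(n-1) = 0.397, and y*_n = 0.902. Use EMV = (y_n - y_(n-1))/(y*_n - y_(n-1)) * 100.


Murphree vapor efficiency: EMV = (y_n - y_(n-1)) / (y*_n - y_(n-1)) * 100
EMV = (0.781 - 0.397) / (0.902 - 0.397) * 100 = 0.384 / 0.505 * 100 = 76.04

76.04 %


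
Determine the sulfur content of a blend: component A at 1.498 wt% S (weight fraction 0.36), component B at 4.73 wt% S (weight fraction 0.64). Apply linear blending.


Linear sulfur blending: S_blend = x1*S1 + x2*S2
Contribution 1: 0.36 * 1.498 = 0.53928 wt%
Contribution 2: 0.64 * 4.73 = 3.0272 wt%
S_blend = 0.53928 + 3.0272 = 3.56648

3.56648 wt%


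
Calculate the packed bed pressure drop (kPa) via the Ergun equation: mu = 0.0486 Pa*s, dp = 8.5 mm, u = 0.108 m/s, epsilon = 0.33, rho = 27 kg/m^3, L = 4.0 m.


dp = 8.5 mm = 0.0085 m
Viscous term = 150*0.0486*0.108*(1-0.33)^2 / (0.0085^2*0.33^3) = 136120
Inertial term = 1.75*27*0.108^2*(1-0.33) / (0.0085*0.33^3) = 1208.82
dP/L = 136120 + 1208.82 = 137329 Pa/m
dP = 137329 * 4.0 / 1000 = 549.3 kPa

549.3 kPa


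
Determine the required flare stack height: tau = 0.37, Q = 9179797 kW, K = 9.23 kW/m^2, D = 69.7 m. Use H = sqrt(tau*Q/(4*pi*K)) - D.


tau*Q/(4*pi*K) = 0.37 * 9179797 / (4 * pi * 9.23) = 29283.5
sqrt(29283.5) = 171.124
H = 171.124 - 69.7 = 101.4

101.4 m


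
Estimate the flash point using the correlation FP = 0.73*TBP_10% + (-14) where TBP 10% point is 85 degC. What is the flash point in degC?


FP = 0.73 * 85 + (-14) = 48.05

48.05 degC


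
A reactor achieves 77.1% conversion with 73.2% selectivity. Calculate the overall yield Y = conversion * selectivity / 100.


Overall yield = conversion (%) * selectivity (%) / 100
Conversion = 77.1%, Selectivity = 73.2%
Y = 77.1 * 73.2 / 100
= 56.4372 %

56.4372 %


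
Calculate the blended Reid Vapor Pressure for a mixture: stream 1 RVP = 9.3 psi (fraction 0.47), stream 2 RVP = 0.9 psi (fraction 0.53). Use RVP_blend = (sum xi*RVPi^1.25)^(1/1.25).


Chevron index: RVP_blend = (sum xi*RVPi^1.25)^(1/1.25)
RVP^1.25 terms: 0.47 * 9.3^1.25 + 0.53 * 0.9^1.25 = 8.09771
RVP_blend = 8.09771^(1/1.25) = 5.330

5.330 psi


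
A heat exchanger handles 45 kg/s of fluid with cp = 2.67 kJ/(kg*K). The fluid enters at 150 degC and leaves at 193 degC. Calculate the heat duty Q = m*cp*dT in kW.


Q = m_dot * cp * delta_T
delta_T = 193 - 150 = 43 K
Q = 45 * 2.67 * 43
= 120.15 * 43
= 5166.45 kW

5166.45 kW


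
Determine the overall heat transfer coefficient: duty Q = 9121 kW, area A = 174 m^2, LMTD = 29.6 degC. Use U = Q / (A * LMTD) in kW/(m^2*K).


From Q = U*A*LMTD, U = Q / (A * LMTD)
U = 9121 / (174 * 29.6) = 9121 / 5150.4 = 1.771

1.771 kW/(m^2*K)


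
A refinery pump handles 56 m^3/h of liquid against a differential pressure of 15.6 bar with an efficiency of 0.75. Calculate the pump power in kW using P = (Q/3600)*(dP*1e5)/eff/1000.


Q = 56 / 3600 = 0.0155556 m^3/s
P = 0.0155556 * (15.6 * 1e5) / 0.75 / 1000 = 32.36

32.36 kW


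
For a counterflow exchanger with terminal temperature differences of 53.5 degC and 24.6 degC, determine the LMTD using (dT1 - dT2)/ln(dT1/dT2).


LMTD = (dT1 - dT2) / ln(dT1/dT2)
= (53.5 - 24.6) / ln(53.5 / 24.6) = 28.9 / 0.776935 = 37.20

37.20 degC


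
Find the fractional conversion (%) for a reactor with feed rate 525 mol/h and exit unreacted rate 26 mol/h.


X = (F_in - F_out) / F_in * 100
Moles reacted = 525 - 26 = 499
X = 499 / 525 * 100
= 0.9505 * 100
= 95.05 %

95.05 %


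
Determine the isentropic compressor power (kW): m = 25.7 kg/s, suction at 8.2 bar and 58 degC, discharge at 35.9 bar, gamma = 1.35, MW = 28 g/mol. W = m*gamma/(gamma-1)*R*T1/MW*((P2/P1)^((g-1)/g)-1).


Isentropic work: W = m*(gamma/(gamma-1))*(R*T1/MW)*((P2/P1)^((gamma-1)/gamma) - 1)
T1 = 58 + 273.15 = 331.15 K
Pressure ratio = 35.9 / 8.2 = 4.37805
Exponent = (1.35 - 1)/1.35 = 0.259259
(P2/P1)^exp - 1 = 4.37805^0.259259 - 1 = 0.466418
W = 25.7 * 1.35 / 0.35 * 8.314 * 331.15 / 28 * 0.466418 = 4546

4546 kW


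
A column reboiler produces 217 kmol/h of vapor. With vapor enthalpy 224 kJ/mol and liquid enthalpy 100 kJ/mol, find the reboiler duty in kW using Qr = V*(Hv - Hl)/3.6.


Qr = 217 * (224 - 100) / 3.6 = 217 * 124 / 3.6 = 7474

7474 kW


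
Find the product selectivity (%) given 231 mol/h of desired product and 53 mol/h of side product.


Selectivity = desired / (desired + undesired) * 100
Total products = 231 + 53 = 284 mol/h
S = 231 / 284 * 100
= 0.8134 * 100
= 81.34 %

81.34 %


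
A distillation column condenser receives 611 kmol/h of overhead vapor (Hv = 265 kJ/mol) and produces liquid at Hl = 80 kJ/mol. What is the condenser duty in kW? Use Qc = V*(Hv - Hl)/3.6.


Qc = 611 * (265 - 80) / 3.6 = 611 * 185 / 3.6 = 31400

31400 kW


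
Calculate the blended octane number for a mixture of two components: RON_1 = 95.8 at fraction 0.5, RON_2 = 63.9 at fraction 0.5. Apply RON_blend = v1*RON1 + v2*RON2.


Linear blending: RON_blend = sum(vi * RONi)
Contribution 1: 0.5 * 95.8 = 47.9
Contribution 2: 0.5 * 63.9 = 31.95
RON_blend = 47.9 + 31.95 = 79.85

79.85


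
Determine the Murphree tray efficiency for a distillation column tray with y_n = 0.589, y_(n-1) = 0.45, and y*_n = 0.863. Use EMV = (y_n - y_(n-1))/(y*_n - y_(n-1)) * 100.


Murphree vapor efficiency: EMV = (y_n - y_(n-1)) / (y*_n - y_(n-1)) * 100
EMV = (0.589 - 0.45) / (0.863 - 0.45) * 100 = 0.139 / 0.413 * 100 = 33.66

33.66 %


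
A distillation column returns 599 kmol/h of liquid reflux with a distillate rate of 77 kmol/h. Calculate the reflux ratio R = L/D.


Reflux ratio definition: R = L / D (liquid returned / distillate withdrawn)
L = 599 kmol/h, D = 77 kmol/h
R = 599 / 77 = 7.779

7.779


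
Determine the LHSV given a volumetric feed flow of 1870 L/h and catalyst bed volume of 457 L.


LHSV = volumetric feed rate / catalyst volume
= 1870 L/h / 457 L
= 4.092 h^-1

4.092 h^-1


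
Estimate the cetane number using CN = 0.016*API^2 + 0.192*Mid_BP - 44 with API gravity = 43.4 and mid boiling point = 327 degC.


CN = 0.016 * 43.4^2 + 0.192 * 327 - 44
CN = 30.13696 + 62.784 - 44 = 48.92096

48.92096


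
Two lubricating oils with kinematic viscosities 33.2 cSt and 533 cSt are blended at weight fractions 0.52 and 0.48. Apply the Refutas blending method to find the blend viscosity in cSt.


Refutas method: VBN_i = 14.534*ln(ln(visc_i + 0.8)) + 10.975, blended linearly by mass fraction; since VBN is linear in VBI_i = ln(ln(visc_i + 0.8)) and the fractions sum to 1, blend VBI directly: visc = exp(exp(VBI_blend)) - 0.8
VBI_1 = ln(ln(33.2 + 0.8)) = 1.26027
VBI_2 = ln(ln(533 + 0.8)) = 1.83737
VBI_blend = 0.52 * 1.26027 + 0.48 * 1.83737 = 1.53728
visc_blend = exp(exp(1.53728)) - 0.8 = 104.0

104.0 cSt


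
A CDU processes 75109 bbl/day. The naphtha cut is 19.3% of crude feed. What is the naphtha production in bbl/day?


Crude throughput = 75109 bbl/day
Fraction yield = 19.3%
yield = throughput * fraction / 100
yield = 75109 * 19.3 / 100 = 14496.037

14496.037 bbl/day


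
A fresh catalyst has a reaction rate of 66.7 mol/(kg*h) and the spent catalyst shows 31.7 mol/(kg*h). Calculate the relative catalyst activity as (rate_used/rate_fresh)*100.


Activity (%) = (rate_used / rate_fresh) * 100
rate_used = 31.7, rate_fresh = 66.7
= (31.7 / 66.7) * 100
= 0.4753 * 100 = 47.53

47.53 %


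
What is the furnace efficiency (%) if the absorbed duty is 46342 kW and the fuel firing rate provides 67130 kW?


Furnace efficiency = Q_absorbed / Q_fuel * 100
= 46342 / 67130 * 100 = 69.03

69.03 %


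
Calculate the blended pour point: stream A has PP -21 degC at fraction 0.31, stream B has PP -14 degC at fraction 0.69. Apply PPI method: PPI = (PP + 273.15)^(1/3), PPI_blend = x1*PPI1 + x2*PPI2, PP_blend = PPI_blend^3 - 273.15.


PPI_1 = (-21 + 273.15)^(1/3) = 6.317613
PPI_2 = (-14 + 273.15)^(1/3) = 6.375541
PPI_blend = 0.31 * 6.317613 + 0.69 * 6.375541 = 6.357583
PP_blend = 6.357583^3 - 273.15 = 256.9663 - 273.15 = -16.18

-16.18 degC


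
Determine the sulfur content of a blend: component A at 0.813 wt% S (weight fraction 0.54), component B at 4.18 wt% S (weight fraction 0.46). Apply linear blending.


Linear sulfur blending: S_blend = x1*S1 + x2*S2
Contribution 1: 0.54 * 0.813 = 0.43902 wt%
Contribution 2: 0.46 * 4.18 = 1.9228 wt%
S_blend = 0.43902 + 1.9228 = 2.36182

2.36182 wt%


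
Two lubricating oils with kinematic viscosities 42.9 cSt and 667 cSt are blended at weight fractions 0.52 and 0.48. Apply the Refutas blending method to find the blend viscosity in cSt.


Refutas method: VBN_i = 14.534*ln(ln(visc_i + 0.8)) + 10.975, blended linearly by mass fraction; since VBN is linear in VBI_i = ln(ln(visc_i + 0.8)) and the fractions sum to 1, blend VBI directly: visc = exp(exp(VBI_blend)) - 0.8
VBI_1 = ln(ln(42.9 + 0.8)) = 1.32902
VBI_2 = ln(ln(667 + 0.8)) = 1.87242
VBI_blend = 0.52 * 1.32902 + 0.48 * 1.87242 = 1.58985
visc_blend = exp(exp(1.58985)) - 0.8 = 133.9

133.9 cSt


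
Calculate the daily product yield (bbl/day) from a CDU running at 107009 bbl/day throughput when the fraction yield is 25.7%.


Crude throughput = 107009 bbl/day
Fraction yield = 25.7%
yield = throughput * fraction / 100
yield = 107009 * 25.7 / 100 = 27501.313

27501.313 bbl/day


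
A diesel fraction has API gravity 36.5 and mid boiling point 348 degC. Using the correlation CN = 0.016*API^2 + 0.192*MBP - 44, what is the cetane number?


CN = 0.016 * 36.5^2 + 0.192 * 348 - 44
CN = 21.316 + 66.816 - 44 = 44.132

44.132


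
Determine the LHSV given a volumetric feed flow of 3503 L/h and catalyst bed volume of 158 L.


LHSV = volumetric feed rate / catalyst volume
= 3503 L/h / 158 L
= 22.17 h^-1

22.17 h^-1


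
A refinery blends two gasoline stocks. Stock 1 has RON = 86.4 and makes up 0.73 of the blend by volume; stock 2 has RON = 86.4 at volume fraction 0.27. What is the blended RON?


Linear blending: RON_blend = sum(vi * RONi)
Contribution 1: 0.73 * 86.4 = 63.072
Contribution 2: 0.27 * 86.4 = 23.328
RON_blend = 63.072 + 23.328 = 86.4

86.4


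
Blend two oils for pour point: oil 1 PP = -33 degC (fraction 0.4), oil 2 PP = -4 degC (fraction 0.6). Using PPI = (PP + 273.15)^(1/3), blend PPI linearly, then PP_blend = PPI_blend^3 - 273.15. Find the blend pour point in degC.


PPI_1 = (-33 + 273.15)^(1/3) = 6.215759
PPI_2 = (-4 + 273.15)^(1/3) = 6.456514
PPI_blend = 0.4 * 6.215759 + 0.6 * 6.456514 = 6.360212
PP_blend = 6.360212^3 - 273.15 = 257.2852 - 273.15 = -15.86

-15.86 degC


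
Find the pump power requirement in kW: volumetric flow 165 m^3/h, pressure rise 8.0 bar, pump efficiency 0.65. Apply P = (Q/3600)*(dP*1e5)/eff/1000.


Q = 165 / 3600 = 0.0458333 m^3/s
P = 0.0458333 * (8.0 * 1e5) / 0.65 / 1000 = 56.41

56.41 kW


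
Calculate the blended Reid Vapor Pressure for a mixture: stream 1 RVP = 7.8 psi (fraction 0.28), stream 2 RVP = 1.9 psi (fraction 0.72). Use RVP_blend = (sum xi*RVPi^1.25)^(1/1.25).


Chevron index: RVP_blend = (sum xi*RVPi^1.25)^(1/1.25)
RVP^1.25 terms: 0.28 * 7.8^1.25 + 0.72 * 1.9^1.25 = 5.25597
RVP_blend = 5.25597^(1/1.25) = 3.772

3.772 psi


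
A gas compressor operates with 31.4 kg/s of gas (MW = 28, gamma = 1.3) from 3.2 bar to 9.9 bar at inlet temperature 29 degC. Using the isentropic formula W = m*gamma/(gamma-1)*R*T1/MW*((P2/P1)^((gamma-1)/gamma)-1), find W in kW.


Isentropic work: W = m*(gamma/(gamma-1))*(R*T1/MW)*((P2/P1)^((gamma-1)/gamma) - 1)
T1 = 29 + 273.15 = 302.15 K
Pressure ratio = 9.9 / 3.2 = 3.09375
Exponent = (1.3 - 1)/1.3 = 0.230769
(P2/P1)^exp - 1 = 3.09375^0.230769 - 1 = 0.297743
W = 31.4 * 1.3 / 0.3 * 8.314 * 302.15 / 28 * 0.297743 = 3635

3635 kW


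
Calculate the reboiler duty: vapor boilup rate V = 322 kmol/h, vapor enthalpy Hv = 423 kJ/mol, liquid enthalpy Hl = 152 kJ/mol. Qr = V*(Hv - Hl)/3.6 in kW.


Qr = 322 * (423 - 152) / 3.6 = 322 * 271 / 3.6 = 24240

24240 kW


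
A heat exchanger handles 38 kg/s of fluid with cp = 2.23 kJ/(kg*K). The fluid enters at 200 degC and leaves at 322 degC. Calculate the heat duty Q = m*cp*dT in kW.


Q = m_dot * cp * delta_T
delta_T = 322 - 200 = 122 K
Q = 38 * 2.23 * 122
= 84.74 * 122
= 10338.28 kW

10338.28 kW


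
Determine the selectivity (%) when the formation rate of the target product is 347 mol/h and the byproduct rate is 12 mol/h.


Selectivity = desired / (desired + undesired) * 100
Total products = 347 + 12 = 359 mol/h
S = 347 / 359 * 100
= 0.9666 * 100
= 96.66 %

96.66 %


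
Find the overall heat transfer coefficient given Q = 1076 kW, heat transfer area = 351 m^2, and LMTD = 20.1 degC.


From Q = U*A*LMTD, U = Q / (A * LMTD)
U = 1076 / (351 * 20.1) = 1076 / 7055.1 = 0.1525

0.1525 kW/(m^2*K)


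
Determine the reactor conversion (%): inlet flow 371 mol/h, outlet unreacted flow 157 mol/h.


X = (F_in - F_out) / F_in * 100
Moles reacted = 371 - 157 = 214
X = 214 / 371 * 100
= 0.5768 * 100
= 57.68 %

57.68 %


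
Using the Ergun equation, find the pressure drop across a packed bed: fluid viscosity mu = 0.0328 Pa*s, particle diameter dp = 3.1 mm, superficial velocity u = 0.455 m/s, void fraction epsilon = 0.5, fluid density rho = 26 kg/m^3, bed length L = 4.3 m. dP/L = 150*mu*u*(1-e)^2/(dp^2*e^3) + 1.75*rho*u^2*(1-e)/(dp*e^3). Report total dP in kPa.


dp = 3.1 mm = 0.0031 m
Viscous term = 150*0.0328*0.455*(1-0.5)^2 / (0.0031^2*0.5^3) = 465890
Inertial term = 1.75*26*0.455^2*(1-0.5) / (0.0031*0.5^3) = 12154.4
dP/L = 465890 + 12154.4 = 478044 Pa/m
dP = 478044 * 4.3 / 1000 = 2056 kPa

2056 kPa


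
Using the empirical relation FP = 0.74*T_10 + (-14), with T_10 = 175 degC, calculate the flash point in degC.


FP = 0.74 * 175 + (-14) = 115.5

115.5 degC


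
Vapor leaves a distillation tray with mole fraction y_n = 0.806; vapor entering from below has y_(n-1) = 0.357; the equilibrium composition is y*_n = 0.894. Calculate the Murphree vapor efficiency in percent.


Murphree vapor efficiency: EMV = (y_n - y_(n-1)) / (y*_n - y_(n-1)) * 100
EMV = (0.806 - 0.357) / (0.894 - 0.357) * 100 = 0.449 / 0.537 * 100 = 83.61

83.61 %


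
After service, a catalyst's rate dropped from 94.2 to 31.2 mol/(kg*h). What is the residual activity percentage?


Activity (%) = (rate_used / rate_fresh) * 100
rate_used = 31.2, rate_fresh = 94.2
= (31.2 / 94.2) * 100
= 0.3312 * 100 = 33.12

33.12 %


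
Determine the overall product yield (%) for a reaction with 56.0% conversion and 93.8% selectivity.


Overall yield = conversion (%) * selectivity (%) / 100
Conversion = 56.0%, Selectivity = 93.8%
Y = 56.0 * 93.8 / 100
= 52.528 %

52.528 %


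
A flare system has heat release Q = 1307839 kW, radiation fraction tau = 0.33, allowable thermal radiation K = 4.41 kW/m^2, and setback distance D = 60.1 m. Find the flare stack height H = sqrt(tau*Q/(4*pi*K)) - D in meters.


tau*Q/(4*pi*K) = 0.33 * 1307839 / (4 * pi * 4.41) = 7787.89
sqrt(7787.89) = 88.249
H = 88.249 - 60.1 = 28.15

28.15 m


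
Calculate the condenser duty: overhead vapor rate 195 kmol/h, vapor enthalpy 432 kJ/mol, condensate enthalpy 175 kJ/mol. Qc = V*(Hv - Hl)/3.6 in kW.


Qc = 195 * (432 - 175) / 3.6 = 195 * 257 / 3.6 = 13920

13920 kW


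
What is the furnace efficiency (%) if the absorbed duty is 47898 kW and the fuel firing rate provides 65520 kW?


Furnace efficiency = Q_absorbed / Q_fuel * 100
= 47898 / 65520 * 100 = 73.10

73.10 %


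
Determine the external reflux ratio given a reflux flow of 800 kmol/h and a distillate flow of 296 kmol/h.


Reflux ratio definition: R = L / D (liquid returned / distillate withdrawn)
L = 800 kmol/h, D = 296 kmol/h
R = 800 / 296 = 2.703

2.703


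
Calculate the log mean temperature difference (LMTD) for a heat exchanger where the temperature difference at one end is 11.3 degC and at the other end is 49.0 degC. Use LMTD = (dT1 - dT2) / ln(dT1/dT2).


LMTD = (dT1 - dT2) / ln(dT1/dT2)
= (11.3 - 49.0) / ln(11.3 / 49.0) = -37.7 / -1.46702 = 25.70

25.70 degC


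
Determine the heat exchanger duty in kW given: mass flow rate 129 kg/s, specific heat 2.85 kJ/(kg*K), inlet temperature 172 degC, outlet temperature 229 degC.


Q = m_dot * cp * delta_T
delta_T = 229 - 172 = 57 K
Q = 129 * 2.85 * 57
= 367.65 * 57
= 20956.05 kW

20956.05 kW


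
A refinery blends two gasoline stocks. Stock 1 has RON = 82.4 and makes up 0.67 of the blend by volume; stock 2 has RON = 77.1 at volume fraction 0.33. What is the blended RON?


Linear blending: RON_blend = sum(vi * RONi)
Contribution 1: 0.67 * 82.4 = 55.208
Contribution 2: 0.33 * 77.1 = 25.443
RON_blend = 55.208 + 25.443 = 80.651

80.651


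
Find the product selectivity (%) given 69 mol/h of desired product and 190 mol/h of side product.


Selectivity = desired / (desired + undesired) * 100
Total products = 69 + 190 = 259 mol/h
S = 69 / 259 * 100
= 0.2664 * 100
= 26.64 %

26.64 %


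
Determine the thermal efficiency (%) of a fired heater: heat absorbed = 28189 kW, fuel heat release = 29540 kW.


Furnace efficiency = Q_absorbed / Q_fuel * 100
= 28189 / 29540 * 100 = 95.43

95.43 %


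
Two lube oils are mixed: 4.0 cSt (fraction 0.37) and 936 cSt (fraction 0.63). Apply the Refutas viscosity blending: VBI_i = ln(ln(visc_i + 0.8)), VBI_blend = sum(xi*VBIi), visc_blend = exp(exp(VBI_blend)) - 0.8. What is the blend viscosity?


Refutas method: VBN_i = 14.534*ln(ln(visc_i + 0.8)) + 10.975, blended linearly by mass fraction; since VBN is linear in VBI_i = ln(ln(visc_i + 0.8)) and the fractions sum to 1, blend VBI directly: visc = exp(exp(VBI_blend)) - 0.8
VBI_1 = ln(ln(4.0 + 0.8)) = 0.450194
VBI_2 = ln(ln(936 + 0.8)) = 1.92315
VBI_blend = 0.37 * 0.450194 + 0.63 * 1.92315 = 1.37816
visc_blend = exp(exp(1.37816)) - 0.8 = 52.06

52.06 cSt


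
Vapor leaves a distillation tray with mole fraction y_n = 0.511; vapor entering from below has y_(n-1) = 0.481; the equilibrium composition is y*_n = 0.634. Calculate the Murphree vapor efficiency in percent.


Murphree vapor efficiency: EMV = (y_n - y_(n-1)) / (y*_n - y_(n-1)) * 100
EMV = (0.511 - 0.481) / (0.634 - 0.481) * 100 = 0.03 / 0.153 * 100 = 19.61

19.61 %


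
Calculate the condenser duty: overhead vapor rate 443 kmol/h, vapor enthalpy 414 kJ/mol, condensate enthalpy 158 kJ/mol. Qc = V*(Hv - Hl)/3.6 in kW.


Qc = 443 * (414 - 158) / 3.6 = 443 * 256 / 3.6 = 31500

31500 kW


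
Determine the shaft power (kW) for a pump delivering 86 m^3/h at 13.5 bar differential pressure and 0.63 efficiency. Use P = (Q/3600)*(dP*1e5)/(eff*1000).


Q = 86 / 3600 = 0.0238889 m^3/s
P = 0.0238889 * (13.5 * 1e5) / 0.63 / 1000 = 51.19

51.19 kW


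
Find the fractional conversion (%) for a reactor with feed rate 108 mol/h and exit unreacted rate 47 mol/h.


X = (F_in - F_out) / F_in * 100
Moles reacted = 108 - 47 = 61
X = 61 / 108 * 100
= 0.5648 * 100
= 56.48 %

56.48 %


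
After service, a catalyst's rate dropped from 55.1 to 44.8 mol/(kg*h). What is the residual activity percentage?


Activity (%) = (rate_used / rate_fresh) * 100
rate_used = 44.8, rate_fresh = 55.1
= (44.8 / 55.1) * 100
= 0.8131 * 100 = 81.31

81.31 %


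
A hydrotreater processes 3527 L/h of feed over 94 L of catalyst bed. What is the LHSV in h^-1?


LHSV = volumetric feed rate / catalyst volume
= 3527 L/h / 94 L
= 37.52 h^-1

37.52 h^-1


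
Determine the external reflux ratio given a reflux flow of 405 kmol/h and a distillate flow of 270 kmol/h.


Reflux ratio definition: R = L / D (liquid returned / distillate withdrawn)
L = 405 kmol/h, D = 270 kmol/h
R = 405 / 270 = 1.500

1.500


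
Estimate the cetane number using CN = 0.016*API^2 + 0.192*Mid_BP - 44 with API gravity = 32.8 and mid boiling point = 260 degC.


CN = 0.016 * 32.8^2 + 0.192 * 260 - 44
CN = 17.21344 + 49.92 - 44 = 23.13344

23.13344


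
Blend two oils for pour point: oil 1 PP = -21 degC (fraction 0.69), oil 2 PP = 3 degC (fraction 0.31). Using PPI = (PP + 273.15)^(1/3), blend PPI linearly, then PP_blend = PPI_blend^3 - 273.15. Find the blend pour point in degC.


PPI_1 = (-21 + 273.15)^(1/3) = 6.317613
PPI_2 = (3 + 273.15)^(1/3) = 6.512009
PPI_blend = 0.69 * 6.317613 + 0.31 * 6.512009 = 6.377876
PP_blend = 6.377876^3 - 273.15 = 259.4348 - 273.15 = -13.72

-13.72 degC


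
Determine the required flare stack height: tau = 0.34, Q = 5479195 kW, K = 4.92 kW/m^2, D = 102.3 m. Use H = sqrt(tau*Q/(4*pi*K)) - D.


tau*Q/(4*pi*K) = 0.34 * 5479195 / (4 * pi * 4.92) = 30131.5
sqrt(30131.5) = 173.584
H = 173.584 - 102.3 = 71.28

71.28 m


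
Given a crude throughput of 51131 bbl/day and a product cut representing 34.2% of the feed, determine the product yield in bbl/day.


Crude throughput = 51131 bbl/day
Fraction yield = 34.2%
yield = throughput * fraction / 100
yield = 51131 * 34.2 / 100 = 17486.802

17486.802 bbl/day


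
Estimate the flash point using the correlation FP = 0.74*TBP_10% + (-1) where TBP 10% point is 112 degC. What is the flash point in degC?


FP = 0.74 * 112 + (-1) = 81.88

81.88 degC


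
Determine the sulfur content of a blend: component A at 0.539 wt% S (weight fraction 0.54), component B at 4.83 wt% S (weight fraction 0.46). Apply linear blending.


Linear sulfur blending: S_blend = x1*S1 + x2*S2
Contribution 1: 0.54 * 0.539 = 0.29106 wt%
Contribution 2: 0.46 * 4.83 = 2.2218 wt%
S_blend = 0.29106 + 2.2218 = 2.51286

2.51286 wt%


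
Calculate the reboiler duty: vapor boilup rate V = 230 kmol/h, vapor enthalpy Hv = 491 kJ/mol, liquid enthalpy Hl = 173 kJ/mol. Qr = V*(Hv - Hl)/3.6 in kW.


Qr = 230 * (491 - 173) / 3.6 = 230 * 318 / 3.6 = 20320

20320 kW


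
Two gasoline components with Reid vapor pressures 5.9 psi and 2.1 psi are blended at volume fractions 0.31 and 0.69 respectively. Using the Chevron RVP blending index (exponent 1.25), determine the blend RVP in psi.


Chevron index: RVP_blend = (sum xi*RVPi^1.25)^(1/1.25)
RVP^1.25 terms: 0.31 * 5.9^1.25 + 0.69 * 2.1^1.25 = 4.59485
RVP_blend = 4.59485^(1/1.25) = 3.387

3.387 psi


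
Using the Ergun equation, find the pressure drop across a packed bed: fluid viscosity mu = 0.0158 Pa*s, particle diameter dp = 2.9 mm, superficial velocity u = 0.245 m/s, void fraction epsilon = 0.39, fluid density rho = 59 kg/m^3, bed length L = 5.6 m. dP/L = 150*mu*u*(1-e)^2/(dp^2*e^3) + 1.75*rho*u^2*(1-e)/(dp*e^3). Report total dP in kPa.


dp = 2.9 mm = 0.0029 m
Viscous term = 150*0.0158*0.245*(1-0.39)^2 / (0.0029^2*0.39^3) = 433096
Inertial term = 1.75*59*0.245^2*(1-0.39) / (0.0029*0.39^3) = 21976.6
dP/L = 433096 + 21976.6 = 455073 Pa/m
dP = 455073 * 5.6 / 1000 = 2548 kPa

2548 kPa


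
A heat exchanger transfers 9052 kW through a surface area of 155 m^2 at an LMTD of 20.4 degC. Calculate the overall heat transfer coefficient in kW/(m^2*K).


From Q = U*A*LMTD, U = Q / (A * LMTD)
U = 9052 / (155 * 20.4) = 9052 / 3162 = 2.863

2.863 kW/(m^2*K)


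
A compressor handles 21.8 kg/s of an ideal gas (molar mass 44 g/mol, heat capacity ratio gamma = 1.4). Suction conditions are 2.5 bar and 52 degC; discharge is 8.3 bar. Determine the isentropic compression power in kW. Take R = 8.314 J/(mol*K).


Isentropic work: W = m*(gamma/(gamma-1))*(R*T1/MW)*((P2/P1)^((gamma-1)/gamma) - 1)
T1 = 52 + 273.15 = 325.15 K
Pressure ratio = 8.3 / 2.5 = 3.32
Exponent = (1.4 - 1)/1.4 = 0.285714
(P2/P1)^exp - 1 = 3.32^0.285714 - 1 = 0.408953
W = 21.8 * 1.4 / 0.4 * 8.314 * 325.15 / 44 * 0.408953 = 1917

1917 kW


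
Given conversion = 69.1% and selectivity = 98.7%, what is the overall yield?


Overall yield = conversion (%) * selectivity (%) / 100
Conversion = 69.1%, Selectivity = 98.7%
Y = 69.1 * 98.7 / 100
= 68.2017 %

68.2017 %


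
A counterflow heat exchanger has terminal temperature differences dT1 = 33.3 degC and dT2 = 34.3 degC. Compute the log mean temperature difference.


LMTD = (dT1 - dT2) / ln(dT1/dT2)
= (33.3 - 34.3) / ln(33.3 / 34.3) = -1 / -0.029588 = 33.80

33.80 degC


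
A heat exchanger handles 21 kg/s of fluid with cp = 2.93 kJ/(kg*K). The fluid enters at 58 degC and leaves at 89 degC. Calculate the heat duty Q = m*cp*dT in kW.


Q = m_dot * cp * delta_T
delta_T = 89 - 58 = 31 K
Q = 21 * 2.93 * 31
= 61.53 * 31
= 1907.43 kW

1907.43 kW


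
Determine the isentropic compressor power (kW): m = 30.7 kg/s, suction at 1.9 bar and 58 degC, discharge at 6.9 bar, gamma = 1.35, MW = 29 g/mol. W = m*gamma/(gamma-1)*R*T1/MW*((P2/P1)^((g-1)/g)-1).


Isentropic work: W = m*(gamma/(gamma-1))*(R*T1/MW)*((P2/P1)^((gamma-1)/gamma) - 1)
T1 = 58 + 273.15 = 331.15 K
Pressure ratio = 6.9 / 1.9 = 3.63158
Exponent = (1.35 - 1)/1.35 = 0.259259
(P2/P1)^exp - 1 = 3.63158^0.259259 - 1 = 0.397043
W = 30.7 * 1.35 / 0.35 * 8.314 * 331.15 / 29 * 0.397043 = 4464

4464 kW


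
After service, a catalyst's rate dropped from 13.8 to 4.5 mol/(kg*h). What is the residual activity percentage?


Activity (%) = (rate_used / rate_fresh) * 100
rate_used = 4.5, rate_fresh = 13.8
= (4.5 / 13.8) * 100
= 0.3261 * 100 = 32.61

32.61 %


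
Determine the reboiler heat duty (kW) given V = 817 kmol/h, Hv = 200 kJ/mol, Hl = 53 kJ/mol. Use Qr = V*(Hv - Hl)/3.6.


Qr = 817 * (200 - 53) / 3.6 = 817 * 147 / 3.6 = 33360

33360 kW


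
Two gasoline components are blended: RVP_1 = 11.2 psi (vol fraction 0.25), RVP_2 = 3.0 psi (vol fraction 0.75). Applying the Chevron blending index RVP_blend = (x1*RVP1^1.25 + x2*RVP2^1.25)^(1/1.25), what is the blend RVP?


Chevron index: RVP_blend = (sum xi*RVPi^1.25)^(1/1.25)
RVP^1.25 terms: 0.25 * 11.2^1.25 + 0.75 * 3.0^1.25 = 8.08344
RVP_blend = 8.08344^(1/1.25) = 5.322

5.322 psi


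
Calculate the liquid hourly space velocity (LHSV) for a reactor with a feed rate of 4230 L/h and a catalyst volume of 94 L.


LHSV = volumetric feed rate / catalyst volume
= 4230 L/h / 94 L
= 45.00 h^-1

45.00 h^-1


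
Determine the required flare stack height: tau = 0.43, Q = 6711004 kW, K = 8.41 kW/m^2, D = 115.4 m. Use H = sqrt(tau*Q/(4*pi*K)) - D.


tau*Q/(4*pi*K) = 0.43 * 6711004 / (4 * pi * 8.41) = 27305.5
sqrt(27305.5) = 165.244
H = 165.244 - 115.4 = 49.84

49.84 m


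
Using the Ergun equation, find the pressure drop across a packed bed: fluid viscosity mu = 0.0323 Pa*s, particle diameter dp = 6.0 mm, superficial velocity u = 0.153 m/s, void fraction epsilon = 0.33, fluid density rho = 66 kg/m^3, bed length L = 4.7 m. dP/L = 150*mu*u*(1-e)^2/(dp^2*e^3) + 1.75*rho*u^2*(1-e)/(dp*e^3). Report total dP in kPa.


dp = 6.0 mm = 0.006 m
Viscous term = 150*0.0323*0.153*(1-0.33)^2 / (0.006^2*0.33^3) = 257212
Inertial term = 1.75*66*0.153^2*(1-0.33) / (0.006*0.33^3) = 8401.3
dP/L = 257212 + 8401.3 = 265613 Pa/m
dP = 265613 * 4.7 / 1000 = 1248 kPa

1248 kPa


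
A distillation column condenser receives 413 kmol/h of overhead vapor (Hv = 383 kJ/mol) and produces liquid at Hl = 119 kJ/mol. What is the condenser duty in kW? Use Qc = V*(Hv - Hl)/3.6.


Qc = 413 * (383 - 119) / 3.6 = 413 * 264 / 3.6 = 30290

30290 kW


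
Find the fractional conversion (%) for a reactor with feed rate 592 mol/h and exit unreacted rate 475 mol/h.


X = (F_in - F_out) / F_in * 100
Moles reacted = 592 - 475 = 117
X = 117 / 592 * 100
= 0.1976 * 100
= 19.76 %

19.76 %


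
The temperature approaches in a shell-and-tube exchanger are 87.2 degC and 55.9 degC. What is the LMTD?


LMTD = (dT1 - dT2) / ln(dT1/dT2)
= (87.2 - 55.9) / ln(87.2 / 55.9) = 31.3 / 0.44464 = 70.39

70.39 degC


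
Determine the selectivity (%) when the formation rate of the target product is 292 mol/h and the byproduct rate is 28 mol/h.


Selectivity = desired / (desired + undesired) * 100
Total products = 292 + 28 = 320 mol/h
S = 292 / 320 * 100
= 0.9125 * 100
= 91.25 %

91.25 %


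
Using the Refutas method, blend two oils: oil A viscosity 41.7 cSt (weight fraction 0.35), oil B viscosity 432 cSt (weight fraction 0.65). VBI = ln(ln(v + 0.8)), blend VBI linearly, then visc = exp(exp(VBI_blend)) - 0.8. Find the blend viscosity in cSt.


Refutas method: VBN_i = 14.534*ln(ln(visc_i + 0.8)) + 10.975, blended linearly by mass fraction; since VBN is linear in VBI_i = ln(ln(visc_i + 0.8)) and the fractions sum to 1, blend VBI directly: visc = exp(exp(VBI_blend)) - 0.8
VBI_1 = ln(ln(41.7 + 0.8)) = 1.32162
VBI_2 = ln(ln(432 + 0.8)) = 1.8034
VBI_blend = 0.35 * 1.32162 + 0.65 * 1.8034 = 1.63478
visc_blend = exp(exp(1.63478)) - 0.8 = 167.9

167.9 cSt


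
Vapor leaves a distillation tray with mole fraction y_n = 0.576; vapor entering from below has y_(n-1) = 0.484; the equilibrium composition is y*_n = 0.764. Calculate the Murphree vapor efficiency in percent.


Murphree vapor efficiency: EMV = (y_n - y_(n-1)) / (y*_n - y_(n-1)) * 100
EMV = (0.576 - 0.484) / (0.764 - 0.484) * 100 = 0.092 / 0.28 * 100 = 32.86

32.86 %


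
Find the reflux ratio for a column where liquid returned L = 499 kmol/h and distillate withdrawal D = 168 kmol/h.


Reflux ratio definition: R = L / D (liquid returned / distillate withdrawn)
L = 499 kmol/h, D = 168 kmol/h
R = 499 / 168 = 2.970

2.970


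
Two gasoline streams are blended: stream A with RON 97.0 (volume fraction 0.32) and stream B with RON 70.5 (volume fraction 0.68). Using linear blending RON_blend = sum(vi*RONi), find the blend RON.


Linear blending: RON_blend = sum(vi * RONi)
Contribution 1: 0.32 * 97.0 = 31.04
Contribution 2: 0.68 * 70.5 = 47.94
RON_blend = 31.04 + 47.94 = 78.98

78.98


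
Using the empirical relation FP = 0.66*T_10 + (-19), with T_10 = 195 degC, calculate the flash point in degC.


FP = 0.66 * 195 + (-19) = 109.7

109.7 degC


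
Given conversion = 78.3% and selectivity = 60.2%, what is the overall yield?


Overall yield = conversion (%) * selectivity (%) / 100
Conversion = 78.3%, Selectivity = 60.2%
Y = 78.3 * 60.2 / 100
= 47.1366 %

47.1366 %


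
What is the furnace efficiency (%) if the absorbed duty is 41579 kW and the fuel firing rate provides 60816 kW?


Furnace efficiency = Q_absorbed / Q_fuel * 100
= 41579 / 60816 * 100 = 68.37

68.37 %


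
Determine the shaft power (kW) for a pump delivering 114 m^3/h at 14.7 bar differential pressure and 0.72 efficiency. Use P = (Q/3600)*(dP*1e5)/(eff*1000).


Q = 114 / 3600 = 0.0316667 m^3/s
P = 0.0316667 * (14.7 * 1e5) / 0.72 / 1000 = 64.65

64.65 kW


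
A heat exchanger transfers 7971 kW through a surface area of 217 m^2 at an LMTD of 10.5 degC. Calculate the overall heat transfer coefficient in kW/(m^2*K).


From Q = U*A*LMTD, U = Q / (A * LMTD)
U = 7971 / (217 * 10.5) = 7971 / 2278.5 = 3.498

3.498 kW/(m^2*K)


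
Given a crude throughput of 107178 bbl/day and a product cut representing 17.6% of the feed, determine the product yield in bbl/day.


Crude throughput = 107178 bbl/day
Fraction yield = 17.6%
yield = throughput * fraction / 100
yield = 107178 * 17.6 / 100 = 18863.328

18863.328 bbl/day


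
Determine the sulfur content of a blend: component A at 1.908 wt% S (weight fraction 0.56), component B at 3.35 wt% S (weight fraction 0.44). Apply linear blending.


Linear sulfur blending: S_blend = x1*S1 + x2*S2
Contribution 1: 0.56 * 1.908 = 1.06848 wt%
Contribution 2: 0.44 * 3.35 = 1.474 wt%
S_blend = 1.06848 + 1.474 = 2.54248

2.54248 wt%


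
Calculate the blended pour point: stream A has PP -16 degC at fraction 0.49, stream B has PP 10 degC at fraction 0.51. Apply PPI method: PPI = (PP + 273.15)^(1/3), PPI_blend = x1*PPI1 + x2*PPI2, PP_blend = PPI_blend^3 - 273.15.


PPI_1 = (-16 + 273.15)^(1/3) = 6.359098
PPI_2 = (10 + 273.15)^(1/3) = 6.566574
PPI_blend = 0.49 * 6.359098 + 0.51 * 6.566574 = 6.464911
PP_blend = 6.464911^3 - 273.15 = 270.2014 - 273.15 = -2.95

-2.95 degC


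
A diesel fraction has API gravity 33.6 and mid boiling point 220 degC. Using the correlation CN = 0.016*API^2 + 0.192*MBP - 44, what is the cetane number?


CN = 0.016 * 33.6^2 + 0.192 * 220 - 44
CN = 18.06336 + 42.24 - 44 = 16.30336

16.30336


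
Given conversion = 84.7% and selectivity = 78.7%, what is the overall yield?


Overall yield = conversion (%) * selectivity (%) / 100
Conversion = 84.7%, Selectivity = 78.7%
Y = 84.7 * 78.7 / 100
= 66.6589 %

66.6589 %


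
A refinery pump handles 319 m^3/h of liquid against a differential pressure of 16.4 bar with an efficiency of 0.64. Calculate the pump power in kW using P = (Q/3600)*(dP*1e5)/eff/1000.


Q = 319 / 3600 = 0.0886111 m^3/s
P = 0.0886111 * (16.4 * 1e5) / 0.64 / 1000 = 227.1

227.1 kW


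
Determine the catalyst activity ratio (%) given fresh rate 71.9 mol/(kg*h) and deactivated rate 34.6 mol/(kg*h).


Activity (%) = (rate_used / rate_fresh) * 100
rate_used = 34.6, rate_fresh = 71.9
= (34.6 / 71.9) * 100
= 0.4812 * 100 = 48.12

48.12 %


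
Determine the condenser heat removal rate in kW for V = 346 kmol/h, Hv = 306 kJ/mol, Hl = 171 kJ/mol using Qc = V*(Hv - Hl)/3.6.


Qc = 346 * (306 - 171) / 3.6 = 346 * 135 / 3.6 = 12980

12980 kW


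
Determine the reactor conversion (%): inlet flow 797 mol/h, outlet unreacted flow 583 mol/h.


X = (F_in - F_out) / F_in * 100
Moles reacted = 797 - 583 = 214
X = 214 / 797 * 100
= 0.2685 * 100
= 26.85 %

26.85 %
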